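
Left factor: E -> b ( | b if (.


Common prefix: 'b'
Factored: E -> b E', E' -> ( | if (


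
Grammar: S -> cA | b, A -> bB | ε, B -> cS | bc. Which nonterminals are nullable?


A nonterminal is nullable iff some alternative derives ε (directly, or every symbol in it is nullable)
Nullable: {A}


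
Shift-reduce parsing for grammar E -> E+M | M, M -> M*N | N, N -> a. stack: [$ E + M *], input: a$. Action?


no handle; shift 'a'
Action: shift


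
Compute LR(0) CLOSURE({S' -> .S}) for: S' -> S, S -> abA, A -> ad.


Start: S' -> .S
For each item with dot before a nonterminal B, add B -> .γ for every B-production
Closure: [S' -> .S, S -> .abA]


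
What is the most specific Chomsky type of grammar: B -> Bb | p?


Left-linear: every RHS is a terminal or one nonterminal followed by a terminal
Classification: Type 3 (Regular)


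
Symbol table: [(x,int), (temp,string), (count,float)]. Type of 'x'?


Lookup 'x' → type int


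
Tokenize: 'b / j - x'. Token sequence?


Scan left to right, longest-match per lexeme
Tokens: ID(b), OP(/), ID(j), OP(-), ID(x)


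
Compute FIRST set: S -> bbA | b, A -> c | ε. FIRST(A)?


Per alternative of A: FIRST(c) = {c}; FIRST(ε) = {ε}
FIRST(A) = {c, ε}


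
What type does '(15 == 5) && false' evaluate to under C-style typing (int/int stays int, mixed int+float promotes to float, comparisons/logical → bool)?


Operand types: bool && bool
Rule: logical operators take bool operands and yield bool
Result type: bool


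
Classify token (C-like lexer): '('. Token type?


Pattern: delimiter/punctuation
Type: PUNCTUATION


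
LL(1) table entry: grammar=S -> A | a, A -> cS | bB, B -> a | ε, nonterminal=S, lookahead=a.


For [S, a]: 'a' ∈ FIRST(a)
Entry: S -> a


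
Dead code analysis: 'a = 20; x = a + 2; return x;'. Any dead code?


a is read by x's definition; x is returned
No dead code


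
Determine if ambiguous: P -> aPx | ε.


balanced a^n…x^n: each string has a unique parse
Unambiguous


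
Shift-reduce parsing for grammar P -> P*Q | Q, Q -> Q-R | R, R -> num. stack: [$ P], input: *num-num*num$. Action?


shift '*' to continue P -> P*Q
Action: shift


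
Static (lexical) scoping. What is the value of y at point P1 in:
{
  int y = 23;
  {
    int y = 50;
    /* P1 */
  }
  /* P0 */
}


y declared in the same block as P1
y = 50


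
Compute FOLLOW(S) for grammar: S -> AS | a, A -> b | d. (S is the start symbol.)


$ ∈ FOLLOW(S). For each A -> αBβ: add FIRST(β)\{ε} to FOLLOW(B); if β nullable, add FOLLOW(A).
FOLLOW(S) = {$}


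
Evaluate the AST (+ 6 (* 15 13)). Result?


Evaluate inner: (* 15 13) = 195
Evaluate root: (+ 6 195) = 201
Result: 201


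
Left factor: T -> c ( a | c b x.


Common prefix: 'c'
Factored: T -> c T', T' -> ( a | b x


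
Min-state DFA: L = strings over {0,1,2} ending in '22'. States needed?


Track the longest suffix of input matching a prefix of '22': 3 classes (prefixes of length 0..2)
Minimal DFA: 3 states


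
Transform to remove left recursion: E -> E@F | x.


Left-recursive alternatives: E@F; non-recursive: x
Introduce E': E -> xE', E' -> @FE' | ε


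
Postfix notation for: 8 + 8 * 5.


* has higher precedence, evaluate 8*5 first
Postfix: 8 8 5 * +


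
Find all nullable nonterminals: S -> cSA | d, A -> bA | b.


A nonterminal is nullable iff some alternative derives ε (directly, or every symbol in it is nullable)
Nullable: {}


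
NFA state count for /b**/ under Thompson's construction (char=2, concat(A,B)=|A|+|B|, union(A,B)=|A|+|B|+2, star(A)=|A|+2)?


Syntax tree has 1 char leaf(s), 0 union(s), 2 star(s)
chars contribute 1×2 = 2; each union adds +2; each star adds +2
Total: 2 + 0 + 4 = 6 states


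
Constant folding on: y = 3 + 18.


3 + 18 = 21 at compile time
Optimized: y = 21


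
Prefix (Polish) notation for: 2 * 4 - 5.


left-to-right (same/higher precedence on left): tree is (- (* 2 4) 5)
Prefix: - * 2 4 5


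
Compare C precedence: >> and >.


'>>' is shift (level 8); '>' is relational (level 7)
Higher level binds tighter
'>>' has higher precedence than '>'


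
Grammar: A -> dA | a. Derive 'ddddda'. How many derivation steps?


Derivation: A => dA => ddA => dddA => ddddA => dddddA => ddddda
Steps: 6


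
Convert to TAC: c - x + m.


Break into single-operator statements:
t1 = c - x
t2 = t1 + m


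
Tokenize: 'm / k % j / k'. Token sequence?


Scan left to right, longest-match per lexeme
Tokens: ID(m), OP(/), ID(k), OP(%), ID(j), OP(/), ID(k)


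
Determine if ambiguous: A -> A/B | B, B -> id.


precedence layered via separate nonterminal B: deterministic
Unambiguous


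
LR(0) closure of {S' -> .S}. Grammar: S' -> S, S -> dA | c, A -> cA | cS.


Start: S' -> .S
For each item with dot before a nonterminal B, add B -> .γ for every B-production
Closure: [S' -> .S, S -> .dA, S -> .c]


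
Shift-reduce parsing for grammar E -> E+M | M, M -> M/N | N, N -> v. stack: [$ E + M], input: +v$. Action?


handle 'E+M' on top; lookahead ∈ FOLLOW(E) = {+, $}
Action: reduce (E -> E+M)


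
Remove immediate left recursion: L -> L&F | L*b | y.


Left-recursive alternatives: L&F, L*b; non-recursive: y
Introduce L': L -> yL', L' -> &FL' | *bL' | ε


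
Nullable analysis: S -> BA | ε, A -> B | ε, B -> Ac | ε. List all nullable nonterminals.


A nonterminal is nullable iff some alternative derives ε (directly, or every symbol in it is nullable)
Nullable: {A, B, S}


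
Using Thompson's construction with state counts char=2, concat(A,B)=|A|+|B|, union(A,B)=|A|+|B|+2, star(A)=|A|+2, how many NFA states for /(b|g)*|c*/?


Syntax tree has 3 char leaf(s), 2 union(s), 2 star(s)
chars contribute 3×2 = 6; each union adds +2; each star adds +2
Total: 6 + 4 + 4 = 14 states


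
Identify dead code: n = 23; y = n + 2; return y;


n is read by y's definition; y is returned
No dead code


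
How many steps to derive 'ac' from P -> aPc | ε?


Derivation: P => aPc => ac
Steps: 2


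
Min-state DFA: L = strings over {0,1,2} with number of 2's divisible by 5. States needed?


Track (count of 2) mod 5: states 0..4, accept at 0
Minimal DFA: 5 states


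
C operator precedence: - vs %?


'%' is multiplicative (level 10); '-' is additive (level 9)
Higher level binds tighter
'%' has higher precedence than '-'


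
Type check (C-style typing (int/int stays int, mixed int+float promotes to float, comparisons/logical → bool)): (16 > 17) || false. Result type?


Operand types: bool || bool
Rule: logical operators take bool operands and yield bool
Result type: bool


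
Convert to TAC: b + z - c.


Break into single-operator statements:
t1 = b + z
t2 = t1 - c


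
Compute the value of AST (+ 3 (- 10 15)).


Evaluate inner: (- 10 15) = -5
Evaluate root: (+ 3 -5) = -2
Result: -2


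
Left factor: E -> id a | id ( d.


Common prefix: 'id'
Factored: E -> id E', E' -> a | ( d


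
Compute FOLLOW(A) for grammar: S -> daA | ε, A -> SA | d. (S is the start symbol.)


$ ∈ FOLLOW(S). For each A -> αBβ: add FIRST(β)\{ε} to FOLLOW(B); if β nullable, add FOLLOW(A).
FOLLOW(A) = {$, d}


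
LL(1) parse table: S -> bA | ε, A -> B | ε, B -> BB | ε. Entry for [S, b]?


For [S, b]: 'b' ∈ FIRST(bA)
Entry: S -> bA


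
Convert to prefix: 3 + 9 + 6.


left-to-right (same/higher precedence on left): tree is (+ (+ 3 9) 6)
Prefix: + + 3 9 6


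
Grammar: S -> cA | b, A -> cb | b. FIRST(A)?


Per alternative of A: FIRST(cb) = {c}; FIRST(b) = {b}
FIRST(A) = {b, c}


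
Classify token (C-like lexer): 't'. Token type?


Pattern: letter/underscore followed by alphanumerics, not a keyword
Type: IDENTIFIER


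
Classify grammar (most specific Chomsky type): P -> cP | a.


Right-linear: every RHS is a terminal or a terminal followed by one nonterminal
Classification: Type 3 (Regular)


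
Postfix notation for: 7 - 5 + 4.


Left to right (same or higher precedence on left)
Postfix: 7 5 - 4 +


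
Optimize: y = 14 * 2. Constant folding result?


14 * 2 = 28 at compile time
Optimized: y = 28


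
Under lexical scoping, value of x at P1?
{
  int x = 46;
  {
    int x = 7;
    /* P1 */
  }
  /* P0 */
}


x declared in the same block as P1
x = 7


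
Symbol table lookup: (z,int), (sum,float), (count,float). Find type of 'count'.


Lookup 'count' → type float


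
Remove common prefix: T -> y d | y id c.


Common prefix: 'y'
Factored: T -> y T', T' -> d | id c


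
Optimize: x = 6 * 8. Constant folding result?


6 * 8 = 48 at compile time
Optimized: x = 48


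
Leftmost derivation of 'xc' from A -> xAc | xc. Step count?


Derivation: A => xc
Steps: 1


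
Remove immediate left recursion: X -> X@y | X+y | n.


Left-recursive alternatives: X@y, X+y; non-recursive: n
Introduce X': X -> nX', X' -> @yX' | +yX' | ε


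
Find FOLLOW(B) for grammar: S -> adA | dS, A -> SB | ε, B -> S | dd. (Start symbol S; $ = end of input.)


$ ∈ FOLLOW(S). For each A -> αBβ: add FIRST(β)\{ε} to FOLLOW(B); if β nullable, add FOLLOW(A).
FOLLOW(B) = {$, a, d}


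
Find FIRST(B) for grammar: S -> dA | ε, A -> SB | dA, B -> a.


Per alternative of B: FIRST(a) = {a}
FIRST(B) = {a}


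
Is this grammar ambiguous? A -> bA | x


right-linear, alternatives start with distinct terminals 'b' vs 'x': unique leftmost derivation
Unambiguous


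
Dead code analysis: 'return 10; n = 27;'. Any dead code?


statement follows a return and is unreachable
Dead: 'n = 27'


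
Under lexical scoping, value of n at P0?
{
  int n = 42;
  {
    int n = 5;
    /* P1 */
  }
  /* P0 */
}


n declared in the same block as P0
n = 42


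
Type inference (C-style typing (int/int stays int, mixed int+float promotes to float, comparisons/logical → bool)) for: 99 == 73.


Operand types: int == int
Rule: comparison yields bool
Result type: bool


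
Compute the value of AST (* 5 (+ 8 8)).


Evaluate inner: (+ 8 8) = 16
Evaluate root: (* 5 16) = 80
Result: 80


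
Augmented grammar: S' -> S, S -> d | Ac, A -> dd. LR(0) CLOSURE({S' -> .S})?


Start: S' -> .S
For each item with dot before a nonterminal B, add B -> .γ for every B-production
Closure: [S' -> .S, S -> .d, S -> .Ac, A -> .dd]


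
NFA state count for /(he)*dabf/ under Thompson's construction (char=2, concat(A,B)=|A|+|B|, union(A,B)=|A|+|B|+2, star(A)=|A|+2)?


Syntax tree has 6 char leaf(s), 0 union(s), 1 star(s)
chars contribute 6×2 = 12; each union adds +2; each star adds +2
Total: 12 + 0 + 2 = 14 states


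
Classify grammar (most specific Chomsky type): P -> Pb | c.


Left-linear: every RHS is a terminal or one nonterminal followed by a terminal
Classification: Type 3 (Regular)


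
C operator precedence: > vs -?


'-' is additive (level 9); '>' is relational (level 7)
Higher level binds tighter
'-' has higher precedence than '>'


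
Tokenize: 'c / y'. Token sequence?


Scan left to right, longest-match per lexeme
Tokens: ID(c), OP(/), ID(y)


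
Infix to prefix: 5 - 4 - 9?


left-to-right (same/higher precedence on left): tree is (- (- 5 4) 9)
Prefix: - - 5 4 9


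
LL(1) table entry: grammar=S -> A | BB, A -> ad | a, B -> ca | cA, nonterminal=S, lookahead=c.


For [S, c]: 'c' ∈ FIRST(BB)
Entry: S -> BB


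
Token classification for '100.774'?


Pattern: digits with a decimal point
Type: FLOAT_LITERAL


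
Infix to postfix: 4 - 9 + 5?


Left to right (same or higher precedence on left)
Postfix: 4 9 - 5 +


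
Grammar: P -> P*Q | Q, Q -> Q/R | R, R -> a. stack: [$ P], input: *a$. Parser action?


shift '*' to continue P -> P*Q
Action: shift


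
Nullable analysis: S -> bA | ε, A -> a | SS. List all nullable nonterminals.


A nonterminal is nullable iff some alternative derives ε (directly, or every symbol in it is nullable)
Nullable: {A, S}


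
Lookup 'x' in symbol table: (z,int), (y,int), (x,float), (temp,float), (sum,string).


Lookup 'x' → type float


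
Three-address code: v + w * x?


Break into single-operator statements:
t1 = w * x
t2 = v + t1


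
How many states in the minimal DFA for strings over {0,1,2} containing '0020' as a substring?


KMP-style automaton: 4 progress states + 1 absorbing accept = 5
Minimal DFA: 5 states


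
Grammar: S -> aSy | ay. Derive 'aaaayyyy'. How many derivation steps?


Derivation: S => aSy => aaSyy => aaaSyyy => aaaayyyy
Steps: 4


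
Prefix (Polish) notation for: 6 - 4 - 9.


left-to-right (same/higher precedence on left): tree is (- (- 6 4) 9)
Prefix: - - 6 4 9


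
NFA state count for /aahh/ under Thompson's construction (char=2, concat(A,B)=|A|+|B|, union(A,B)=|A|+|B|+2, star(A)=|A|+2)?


Syntax tree has 4 char leaf(s), 0 union(s), 0 star(s)
chars contribute 4×2 = 8; each union adds +2; each star adds +2
Total: 8 + 0 + 0 = 8 states


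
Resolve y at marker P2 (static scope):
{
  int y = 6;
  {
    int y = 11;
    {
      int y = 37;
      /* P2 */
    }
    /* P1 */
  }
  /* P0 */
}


y declared in the same block as P2
y = 37


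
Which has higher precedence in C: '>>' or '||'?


'>>' is shift (level 8); '||' is logical OR (level 1)
Higher level binds tighter
'>>' has higher precedence than '||'


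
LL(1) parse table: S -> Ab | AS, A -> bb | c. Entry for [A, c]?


For [A, c]: 'c' ∈ FIRST(c)
Entry: A -> c


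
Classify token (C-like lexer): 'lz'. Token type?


Pattern: letter/underscore followed by alphanumerics, not a keyword
Type: IDENTIFIER


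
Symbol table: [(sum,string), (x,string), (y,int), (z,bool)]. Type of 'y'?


Lookup 'y' → type int


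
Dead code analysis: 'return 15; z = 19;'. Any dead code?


statement follows a return and is unreachable
Dead: 'z = 19'


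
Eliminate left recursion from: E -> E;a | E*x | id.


Left-recursive alternatives: E;a, E*x; non-recursive: id
Introduce E': E -> idE', E' -> ;aE' | *xE' | ε


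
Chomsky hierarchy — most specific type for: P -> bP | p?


Right-linear: every RHS is a terminal or a terminal followed by one nonterminal
Classification: Type 3 (Regular)


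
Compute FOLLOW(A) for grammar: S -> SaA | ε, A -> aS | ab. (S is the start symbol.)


$ ∈ FOLLOW(S). For each A -> αBβ: add FIRST(β)\{ε} to FOLLOW(B); if β nullable, add FOLLOW(A).
FOLLOW(A) = {$, a}


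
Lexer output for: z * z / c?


Scan left to right, longest-match per lexeme
Tokens: ID(z), OP(*), ID(z), OP(/), ID(c)


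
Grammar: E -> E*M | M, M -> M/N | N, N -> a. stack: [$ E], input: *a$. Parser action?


shift '*' to continue E -> E*M
Action: shift


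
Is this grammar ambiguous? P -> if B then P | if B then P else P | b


dangling else: 'if B then if B then b else b' parses two ways
Ambiguous


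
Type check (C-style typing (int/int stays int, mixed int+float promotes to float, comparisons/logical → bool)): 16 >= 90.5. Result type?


Operand types: int >= float
Rule: comparison yields bool
Result type: bool


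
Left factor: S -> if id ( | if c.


Common prefix: 'if'
Factored: S -> if S', S' -> id ( | c


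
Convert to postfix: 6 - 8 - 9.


Left to right (same or higher precedence on left)
Postfix: 6 8 - 9 -


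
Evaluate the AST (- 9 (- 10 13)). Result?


Evaluate inner: (- 10 13) = -3
Evaluate root: (- 9 -3) = 12
Result: 12


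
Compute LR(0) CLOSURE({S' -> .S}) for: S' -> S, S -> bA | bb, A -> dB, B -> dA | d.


Start: S' -> .S
For each item with dot before a nonterminal B, add B -> .γ for every B-production
Closure: [S' -> .S, S -> .bA, S -> .bb]


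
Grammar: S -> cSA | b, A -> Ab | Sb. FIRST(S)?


Per alternative of S: FIRST(cSA) = {c}; FIRST(b) = {b}
FIRST(S) = {b, c}


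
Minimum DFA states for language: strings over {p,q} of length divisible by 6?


Track length mod 6: states 0..5, accept at 0
Minimal DFA: 6 states


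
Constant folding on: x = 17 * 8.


17 * 8 = 136 at compile time
Optimized: x = 136


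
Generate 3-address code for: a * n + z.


Break into single-operator statements:
t1 = a * n
t2 = t1 + z


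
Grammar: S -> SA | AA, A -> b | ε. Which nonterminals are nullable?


A nonterminal is nullable iff some alternative derives ε (directly, or every symbol in it is nullable)
Nullable: {A, S}


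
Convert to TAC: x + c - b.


Break into single-operator statements:
t1 = x + c
t2 = t1 - b


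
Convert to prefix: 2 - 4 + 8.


left-to-right (same/higher precedence on left): tree is (+ (- 2 4) 8)
Prefix: + - 2 4 8


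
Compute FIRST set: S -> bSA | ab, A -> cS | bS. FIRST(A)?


Per alternative of A: FIRST(cS) = {c}; FIRST(bS) = {b}
FIRST(A) = {b, c}


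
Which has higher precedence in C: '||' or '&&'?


'&&' is logical AND (level 2); '||' is logical OR (level 1)
Higher level binds tighter
'&&' has higher precedence than '||'


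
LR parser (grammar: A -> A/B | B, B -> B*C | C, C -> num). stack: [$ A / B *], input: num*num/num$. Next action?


no handle; shift 'num'
Action: shift


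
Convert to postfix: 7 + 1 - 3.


Left to right (same or higher precedence on left)
Postfix: 7 1 + 3 -


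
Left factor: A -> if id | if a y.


Common prefix: 'if'
Factored: A -> if A', A' -> id | a y


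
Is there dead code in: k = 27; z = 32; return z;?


k is assigned but never read
Dead: 'k = 27'


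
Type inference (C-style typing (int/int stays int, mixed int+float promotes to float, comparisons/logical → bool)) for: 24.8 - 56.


Operand types: float - int
Rule: mixed int/float promotes to float; int/int stays int
Result type: float


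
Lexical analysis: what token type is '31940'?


Pattern: digits only
Type: INTEGER_LITERAL


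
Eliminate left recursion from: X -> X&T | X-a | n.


Left-recursive alternatives: X&T, X-a; non-recursive: n
Introduce X': X -> nX', X' -> &TX' | -aX' | ε


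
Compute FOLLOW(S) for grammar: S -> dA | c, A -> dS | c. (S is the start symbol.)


$ ∈ FOLLOW(S). For each A -> αBβ: add FIRST(β)\{ε} to FOLLOW(B); if β nullable, add FOLLOW(A).
FOLLOW(S) = {$}


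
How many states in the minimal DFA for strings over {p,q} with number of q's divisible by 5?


Track (count of q) mod 5: states 0..4, accept at 0
Minimal DFA: 5 states


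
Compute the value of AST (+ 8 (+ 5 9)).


Evaluate inner: (+ 5 9) = 14
Evaluate root: (+ 8 14) = 22
Result: 22


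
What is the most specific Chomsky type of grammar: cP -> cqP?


LHS has context (more than one symbol) and |LHS| ≤ |RHS|
Classification: Type 1 (Context-Sensitive)


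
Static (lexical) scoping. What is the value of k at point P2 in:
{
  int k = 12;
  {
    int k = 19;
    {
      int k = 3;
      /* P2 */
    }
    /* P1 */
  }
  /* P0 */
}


k declared in the same block as P2
k = 3


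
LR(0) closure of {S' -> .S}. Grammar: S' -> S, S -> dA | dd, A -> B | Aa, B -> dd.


Start: S' -> .S
For each item with dot before a nonterminal B, add B -> .γ for every B-production
Closure: [S' -> .S, S -> .dA, S -> .dd]


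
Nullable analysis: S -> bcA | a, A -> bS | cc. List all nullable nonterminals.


A nonterminal is nullable iff some alternative derives ε (directly, or every symbol in it is nullable)
Nullable: {}


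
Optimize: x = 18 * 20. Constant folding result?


18 * 20 = 360 at compile time
Optimized: x = 360


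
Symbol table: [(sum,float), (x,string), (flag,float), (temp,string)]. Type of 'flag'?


Lookup 'flag' → type float


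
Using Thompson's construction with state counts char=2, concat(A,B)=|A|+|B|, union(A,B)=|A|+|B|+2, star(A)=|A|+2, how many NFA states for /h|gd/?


Syntax tree has 3 char leaf(s), 1 union(s), 0 star(s)
chars contribute 3×2 = 6; each union adds +2; each star adds +2
Total: 6 + 2 + 0 = 8 states


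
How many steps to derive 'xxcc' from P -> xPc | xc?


Derivation: P => xPc => xxcc
Steps: 2


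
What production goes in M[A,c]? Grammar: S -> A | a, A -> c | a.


For [A, c]: 'c' ∈ FIRST(c)
Entry: A -> c


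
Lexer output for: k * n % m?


Scan left to right, longest-match per lexeme
Tokens: ID(k), OP(*), ID(n), OP(%), ID(m)


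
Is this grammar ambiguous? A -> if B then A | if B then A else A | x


dangling else: 'if B then if B then x else x' parses two ways
Ambiguous


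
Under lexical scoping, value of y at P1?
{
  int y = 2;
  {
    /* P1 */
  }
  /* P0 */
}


P1's block does not declare y; resolves to the enclosing declaration at depth 0
y = 2


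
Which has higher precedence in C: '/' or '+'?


'/' is multiplicative (level 10); '+' is additive (level 9)
Higher level binds tighter
'/' has higher precedence than '+'


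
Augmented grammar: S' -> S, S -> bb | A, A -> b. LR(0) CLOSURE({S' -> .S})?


Start: S' -> .S
For each item with dot before a nonterminal B, add B -> .γ for every B-production
Closure: [S' -> .S, S -> .bb, S -> .A, A -> .b]


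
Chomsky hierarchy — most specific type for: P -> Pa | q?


Left-linear: every RHS is a terminal or one nonterminal followed by a terminal
Classification: Type 3 (Regular)


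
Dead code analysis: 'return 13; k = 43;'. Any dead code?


statement follows a return and is unreachable
Dead: 'k = 43'


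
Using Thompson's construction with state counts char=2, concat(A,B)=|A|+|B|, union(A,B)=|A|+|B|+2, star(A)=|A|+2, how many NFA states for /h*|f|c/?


Syntax tree has 3 char leaf(s), 2 union(s), 1 star(s)
chars contribute 3×2 = 6; each union adds +2; each star adds +2
Total: 6 + 4 + 2 = 12 states


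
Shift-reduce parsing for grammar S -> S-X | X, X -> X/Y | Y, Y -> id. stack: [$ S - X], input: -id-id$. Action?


handle 'S-X' on top; lookahead ∈ FOLLOW(S) = {-, $}
Action: reduce (S -> S-X)


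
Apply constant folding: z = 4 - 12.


4 - 12 = -8 at compile time
Optimized: z = -8


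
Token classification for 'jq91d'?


Pattern: letter/underscore followed by alphanumerics, not a keyword
Type: IDENTIFIER


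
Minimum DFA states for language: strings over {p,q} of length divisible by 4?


Track length mod 4: states 0..3, accept at 0
Minimal DFA: 4 states


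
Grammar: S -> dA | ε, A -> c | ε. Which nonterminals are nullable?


A nonterminal is nullable iff some alternative derives ε (directly, or every symbol in it is nullable)
Nullable: {A, S}


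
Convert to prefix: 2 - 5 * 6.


'*' binds tighter: tree is (- 2 (* 5 6))
Prefix: - 2 * 5 6


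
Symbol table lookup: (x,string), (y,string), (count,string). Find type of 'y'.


Lookup 'y' → type string


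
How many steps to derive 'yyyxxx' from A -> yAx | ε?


Derivation: A => yAx => yyAxx => yyyAxxx => yyyxxx
Steps: 4


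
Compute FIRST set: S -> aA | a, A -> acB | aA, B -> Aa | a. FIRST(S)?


Per alternative of S: FIRST(aA) = {a}; FIRST(a) = {a}
FIRST(S) = {a}


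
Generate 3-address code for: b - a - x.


Break into single-operator statements:
t1 = b - a
t2 = t1 - x


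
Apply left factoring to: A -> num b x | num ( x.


Common prefix: 'num'
Factored: A -> num A', A' -> b x | ( x


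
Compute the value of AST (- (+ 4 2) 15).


Evaluate inner: (+ 4 2) = 6
Evaluate root: (- 6 15) = -9
Result: -9


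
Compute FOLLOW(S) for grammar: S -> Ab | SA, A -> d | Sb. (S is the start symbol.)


$ ∈ FOLLOW(S). For each A -> αBβ: add FIRST(β)\{ε} to FOLLOW(B); if β nullable, add FOLLOW(A).
FOLLOW(S) = {$, b, d}


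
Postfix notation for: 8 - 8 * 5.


* has higher precedence, evaluate 8*5 first
Postfix: 8 8 5 * -


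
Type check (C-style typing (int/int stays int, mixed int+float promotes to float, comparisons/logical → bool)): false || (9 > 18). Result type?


Operand types: bool || bool
Rule: logical operators take bool operands and yield bool
Result type: bool


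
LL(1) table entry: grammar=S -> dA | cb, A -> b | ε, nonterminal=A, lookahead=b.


For [A, b]: 'b' ∈ FIRST(b)
Entry: A -> b


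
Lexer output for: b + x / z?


Scan left to right, longest-match per lexeme
Tokens: ID(b), OP(+), ID(x), OP(/), ID(z)


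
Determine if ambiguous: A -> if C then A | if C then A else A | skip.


dangling else: 'if C then if C then skip else skip' parses two ways
Ambiguous


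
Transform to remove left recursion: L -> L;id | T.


Left-recursive alternatives: L;id; non-recursive: T
Introduce L': L -> TL', L' -> ;idL' | ε


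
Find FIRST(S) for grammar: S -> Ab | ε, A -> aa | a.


Per alternative of S: FIRST(Ab) = {a}; FIRST(ε) = {ε}
FIRST(S) = {a, ε}


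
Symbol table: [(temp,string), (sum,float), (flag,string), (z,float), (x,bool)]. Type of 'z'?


Lookup 'z' → type float


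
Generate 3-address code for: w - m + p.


Break into single-operator statements:
t1 = w - m
t2 = t1 + p


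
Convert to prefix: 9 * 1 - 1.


left-to-right (same/higher precedence on left): tree is (- (* 9 1) 1)
Prefix: - * 9 1 1


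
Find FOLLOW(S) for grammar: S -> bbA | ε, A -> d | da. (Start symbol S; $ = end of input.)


$ ∈ FOLLOW(S). For each A -> αBβ: add FIRST(β)\{ε} to FOLLOW(B); if β nullable, add FOLLOW(A).
FOLLOW(S) = {$}


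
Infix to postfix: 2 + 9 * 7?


* has higher precedence, evaluate 9*7 first
Postfix: 2 9 7 * +


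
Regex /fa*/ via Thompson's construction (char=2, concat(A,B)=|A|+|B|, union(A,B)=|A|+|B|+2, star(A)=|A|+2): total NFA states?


Syntax tree has 2 char leaf(s), 0 union(s), 1 star(s)
chars contribute 2×2 = 4; each union adds +2; each star adds +2
Total: 4 + 0 + 2 = 6 states


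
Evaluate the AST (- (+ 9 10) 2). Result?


Evaluate inner: (+ 9 10) = 19
Evaluate root: (- 19 2) = 17
Result: 17


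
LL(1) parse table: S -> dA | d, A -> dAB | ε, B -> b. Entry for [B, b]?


For [B, b]: 'b' ∈ FIRST(b)
Entry: B -> b


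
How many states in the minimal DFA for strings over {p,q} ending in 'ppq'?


Track the longest suffix of input matching a prefix of 'ppq': 4 classes (prefixes of length 0..3)
Minimal DFA: 4 states


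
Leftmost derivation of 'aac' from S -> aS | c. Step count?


Derivation: S => aS => aaS => aac
Steps: 3


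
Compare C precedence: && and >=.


'>=' is relational (level 7); '&&' is logical AND (level 2)
Higher level binds tighter
'>=' has higher precedence than '&&'


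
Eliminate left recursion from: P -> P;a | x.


Left-recursive alternatives: P;a; non-recursive: x
Introduce P': P -> xP', P' -> ;aP' | ε


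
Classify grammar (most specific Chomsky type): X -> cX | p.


Right-linear: every RHS is a terminal or a terminal followed by one nonterminal
Classification: Type 3 (Regular)


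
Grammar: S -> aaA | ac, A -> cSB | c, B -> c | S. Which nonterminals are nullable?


A nonterminal is nullable iff some alternative derives ε (directly, or every symbol in it is nullable)
Nullable: {}


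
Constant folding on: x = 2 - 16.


2 - 16 = -14 at compile time
Optimized: x = -14


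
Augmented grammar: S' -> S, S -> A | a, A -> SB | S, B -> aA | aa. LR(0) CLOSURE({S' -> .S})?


Start: S' -> .S
For each item with dot before a nonterminal B, add B -> .γ for every B-production
Closure: [S' -> .S, S -> .A, S -> .a, A -> .SB, A -> .S]


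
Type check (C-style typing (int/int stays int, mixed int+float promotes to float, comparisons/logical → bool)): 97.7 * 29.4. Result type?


Operand types: float * float
Rule: mixed int/float promotes to float; int/int stays int
Result type: float


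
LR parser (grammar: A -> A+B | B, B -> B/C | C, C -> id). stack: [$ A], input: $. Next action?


start symbol A on stack, input exhausted
Action: accept


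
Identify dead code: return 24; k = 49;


statement follows a return and is unreachable
Dead: 'k = 49'


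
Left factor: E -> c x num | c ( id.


Common prefix: 'c'
Factored: E -> c E', E' -> x num | ( id


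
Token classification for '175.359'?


Pattern: digits with a decimal point
Type: FLOAT_LITERAL


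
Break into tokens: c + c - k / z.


Scan left to right, longest-match per lexeme
Tokens: ID(c), OP(+), ID(c), OP(-), ID(k), OP(/), ID(z)


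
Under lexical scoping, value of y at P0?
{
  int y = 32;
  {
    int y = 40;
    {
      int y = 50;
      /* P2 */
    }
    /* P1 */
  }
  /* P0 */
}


y declared in the same block as P0
y = 32


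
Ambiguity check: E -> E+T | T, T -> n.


precedence layered via separate nonterminal T: deterministic
Unambiguous


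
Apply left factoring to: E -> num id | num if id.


Common prefix: 'num'
Factored: E -> num E', E' -> id | if id


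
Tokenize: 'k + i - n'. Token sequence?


Scan left to right, longest-match per lexeme
Tokens: ID(k), OP(+), ID(i), OP(-), ID(n)


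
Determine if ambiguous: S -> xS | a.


right-linear, alternatives start with distinct terminals 'x' vs 'a': unique leftmost derivation
Unambiguous


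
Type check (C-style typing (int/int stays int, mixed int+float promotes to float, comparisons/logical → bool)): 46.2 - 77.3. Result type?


Operand types: float - float
Rule: mixed int/float promotes to float; int/int stays int
Result type: float


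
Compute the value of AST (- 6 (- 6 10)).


Evaluate inner: (- 6 10) = -4
Evaluate root: (- 6 -4) = 10
Result: 10


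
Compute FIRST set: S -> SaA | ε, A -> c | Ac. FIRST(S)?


Per alternative of S: FIRST(SaA) = {a}; FIRST(ε) = {ε}
FIRST(S) = {a, ε}


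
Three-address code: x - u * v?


Break into single-operator statements:
t1 = u * v
t2 = x - t1


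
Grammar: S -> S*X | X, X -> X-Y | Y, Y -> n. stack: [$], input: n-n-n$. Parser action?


no handle on stack; shift 'n'
Action: shift


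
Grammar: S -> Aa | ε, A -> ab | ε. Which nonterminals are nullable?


A nonterminal is nullable iff some alternative derives ε (directly, or every symbol in it is nullable)
Nullable: {A, S}


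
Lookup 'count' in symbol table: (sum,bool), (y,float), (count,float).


Lookup 'count' → type float


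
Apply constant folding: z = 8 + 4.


8 + 4 = 12 at compile time
Optimized: z = 12


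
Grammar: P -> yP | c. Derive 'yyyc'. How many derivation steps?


Derivation: P => yP => yyP => yyyP => yyyc
Steps: 4


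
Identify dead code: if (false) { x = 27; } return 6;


condition is constant false, so the whole block is unreachable
Dead: 'if (false) { x = 27; }'


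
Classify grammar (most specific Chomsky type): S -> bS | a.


Right-linear: every RHS is a terminal or a terminal followed by one nonterminal
Classification: Type 3 (Regular)


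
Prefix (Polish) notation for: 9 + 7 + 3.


left-to-right (same/higher precedence on left): tree is (+ (+ 9 7) 3)
Prefix: + + 9 7 3


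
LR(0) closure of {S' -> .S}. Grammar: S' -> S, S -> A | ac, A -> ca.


Start: S' -> .S
For each item with dot before a nonterminal B, add B -> .γ for every B-production
Closure: [S' -> .S, S -> .A, S -> .ac, A -> .ca]


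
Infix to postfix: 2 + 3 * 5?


* has higher precedence, evaluate 3*5 first
Postfix: 2 3 5 * +


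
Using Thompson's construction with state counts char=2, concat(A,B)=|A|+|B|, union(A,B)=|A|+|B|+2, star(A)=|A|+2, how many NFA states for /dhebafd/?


Syntax tree has 7 char leaf(s), 0 union(s), 0 star(s)
chars contribute 7×2 = 14; each union adds +2; each star adds +2
Total: 14 + 0 + 0 = 14 states


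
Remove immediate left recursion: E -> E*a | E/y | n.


Left-recursive alternatives: E*a, E/y; non-recursive: n
Introduce E': E -> nE', E' -> *aE' | /yE' | ε


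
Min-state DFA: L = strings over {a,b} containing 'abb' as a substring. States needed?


KMP-style automaton: 3 progress states + 1 absorbing accept = 4
Minimal DFA: 4 states


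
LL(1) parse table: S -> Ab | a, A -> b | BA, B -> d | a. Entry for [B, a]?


For [B, a]: 'a' ∈ FIRST(a)
Entry: B -> a


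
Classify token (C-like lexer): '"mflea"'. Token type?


Pattern: double-quoted sequence
Type: STRING_LITERAL


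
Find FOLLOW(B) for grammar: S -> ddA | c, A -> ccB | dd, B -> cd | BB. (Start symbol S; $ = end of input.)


$ ∈ FOLLOW(S). For each A -> αBβ: add FIRST(β)\{ε} to FOLLOW(B); if β nullable, add FOLLOW(A).
FOLLOW(B) = {$, c}


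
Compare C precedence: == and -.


'-' is additive (level 9); '==' is equality (level 6)
Higher level binds tighter
'-' has higher precedence than '=='


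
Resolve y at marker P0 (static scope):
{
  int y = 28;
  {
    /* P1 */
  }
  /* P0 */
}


y declared in the same block as P0
y = 28


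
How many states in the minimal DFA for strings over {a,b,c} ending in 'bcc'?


Track the longest suffix of input matching a prefix of 'bcc': 4 classes (prefixes of length 0..3)
Minimal DFA: 4 states


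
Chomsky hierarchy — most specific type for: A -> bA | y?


Right-linear: every RHS is a terminal or a terminal followed by one nonterminal
Classification: Type 3 (Regular)


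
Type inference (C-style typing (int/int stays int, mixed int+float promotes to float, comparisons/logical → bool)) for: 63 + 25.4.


Operand types: int + float
Rule: mixed int/float promotes to float; int/int stays int
Result type: float


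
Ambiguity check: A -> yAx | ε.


balanced y^n…x^n: each string has a unique parse
Unambiguous


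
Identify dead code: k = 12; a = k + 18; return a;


k is read by a's definition; a is returned
No dead code


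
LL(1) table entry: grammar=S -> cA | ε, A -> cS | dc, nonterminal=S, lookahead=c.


For [S, c]: 'c' ∈ FIRST(cA)
Entry: S -> cA


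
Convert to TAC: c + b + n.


Break into single-operator statements:
t1 = c + b
t2 = t1 + n


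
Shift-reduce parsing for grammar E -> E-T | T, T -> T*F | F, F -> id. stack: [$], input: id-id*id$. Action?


no handle on stack; shift 'id'
Action: shift


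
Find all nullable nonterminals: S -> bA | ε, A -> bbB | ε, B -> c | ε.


A nonterminal is nullable iff some alternative derives ε (directly, or every symbol in it is nullable)
Nullable: {A, B, S}


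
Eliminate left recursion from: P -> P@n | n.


Left-recursive alternatives: P@n; non-recursive: n
Introduce P': P -> nP', P' -> @nP' | ε


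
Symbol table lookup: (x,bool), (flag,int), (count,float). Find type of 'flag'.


Lookup 'flag' → type int


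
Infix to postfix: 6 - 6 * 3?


* has higher precedence, evaluate 6*3 first
Postfix: 6 6 3 * -


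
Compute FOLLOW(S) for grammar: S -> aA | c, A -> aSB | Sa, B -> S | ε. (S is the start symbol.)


$ ∈ FOLLOW(S). For each A -> αBβ: add FIRST(β)\{ε} to FOLLOW(B); if β nullable, add FOLLOW(A).
FOLLOW(S) = {$, a, c}


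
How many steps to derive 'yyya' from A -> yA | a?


Derivation: A => yA => yyA => yyyA => yyya
Steps: 4


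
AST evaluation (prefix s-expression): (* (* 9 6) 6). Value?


Evaluate inner: (* 9 6) = 54
Evaluate root: (* 54 6) = 324
Result: 324


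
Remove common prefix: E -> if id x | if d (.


Common prefix: 'if'
Factored: E -> if E', E' -> id x | d (


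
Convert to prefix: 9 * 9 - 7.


left-to-right (same/higher precedence on left): tree is (- (* 9 9) 7)
Prefix: - * 9 9 7


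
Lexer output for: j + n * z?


Scan left to right, longest-match per lexeme
Tokens: ID(j), OP(+), ID(n), OP(*), ID(z)


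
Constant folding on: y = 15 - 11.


15 - 11 = 4 at compile time
Optimized: y = 4


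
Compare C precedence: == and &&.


'==' is equality (level 6); '&&' is logical AND (level 2)
Higher level binds tighter
'==' has higher precedence than '&&'


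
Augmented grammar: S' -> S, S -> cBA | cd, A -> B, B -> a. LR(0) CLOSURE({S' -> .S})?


Start: S' -> .S
For each item with dot before a nonterminal B, add B -> .γ for every B-production
Closure: [S' -> .S, S -> .cBA, S -> .cd]


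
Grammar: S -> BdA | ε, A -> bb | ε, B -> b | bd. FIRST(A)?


Per alternative of A: FIRST(bb) = {b}; FIRST(ε) = {ε}
FIRST(A) = {b, ε}


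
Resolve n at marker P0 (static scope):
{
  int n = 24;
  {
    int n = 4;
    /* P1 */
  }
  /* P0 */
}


n declared in the same block as P0
n = 24


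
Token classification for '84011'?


Pattern: digits only
Type: INTEGER_LITERAL


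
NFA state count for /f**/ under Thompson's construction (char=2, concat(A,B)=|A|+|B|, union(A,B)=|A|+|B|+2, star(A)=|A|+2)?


Syntax tree has 1 char leaf(s), 0 union(s), 2 star(s)
chars contribute 1×2 = 2; each union adds +2; each star adds +2
Total: 2 + 0 + 4 = 6 states


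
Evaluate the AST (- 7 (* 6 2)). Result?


Evaluate inner: (* 6 2) = 12
Evaluate root: (- 7 12) = -5
Result: -5


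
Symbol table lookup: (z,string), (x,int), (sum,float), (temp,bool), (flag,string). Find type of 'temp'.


Lookup 'temp' → type bool


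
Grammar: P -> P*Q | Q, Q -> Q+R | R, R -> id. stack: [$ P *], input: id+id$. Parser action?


no handle ('P*' is not any RHS); shift 'id'
Action: shift


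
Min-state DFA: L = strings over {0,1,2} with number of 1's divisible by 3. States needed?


Track (count of 1) mod 3: states 0..2, accept at 0
Minimal DFA: 3 states


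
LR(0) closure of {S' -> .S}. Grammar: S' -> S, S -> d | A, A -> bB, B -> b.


Start: S' -> .S
For each item with dot before a nonterminal B, add B -> .γ for every B-production
Closure: [S' -> .S, S -> .d, S -> .A, A -> .bB]


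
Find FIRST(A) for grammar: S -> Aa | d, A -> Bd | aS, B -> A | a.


Per alternative of A: FIRST(Bd) = {a}; FIRST(aS) = {a}
FIRST(A) = {a}


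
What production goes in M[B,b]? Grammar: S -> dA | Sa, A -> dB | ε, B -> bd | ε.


For [B, b]: 'b' ∈ FIRST(bd)
Entry: B -> bd


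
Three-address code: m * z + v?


Break into single-operator statements:
t1 = m * z
t2 = t1 + v


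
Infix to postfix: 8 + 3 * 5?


* has higher precedence, evaluate 3*5 first
Postfix: 8 3 5 * +


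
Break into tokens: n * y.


Scan left to right, longest-match per lexeme
Tokens: ID(n), OP(*), ID(y)


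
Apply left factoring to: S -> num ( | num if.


Common prefix: 'num'
Factored: S -> num S', S' -> ( | if


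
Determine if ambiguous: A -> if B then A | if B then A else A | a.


dangling else: 'if B then if B then a else a' parses two ways
Ambiguous


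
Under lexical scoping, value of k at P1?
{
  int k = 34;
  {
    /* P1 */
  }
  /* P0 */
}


P1's block does not declare k; resolves to the enclosing declaration at depth 0
k = 34


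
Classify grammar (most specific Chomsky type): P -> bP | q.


Right-linear: every RHS is a terminal or a terminal followed by one nonterminal
Classification: Type 3 (Regular)


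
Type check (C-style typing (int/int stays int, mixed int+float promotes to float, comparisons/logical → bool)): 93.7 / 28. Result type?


Operand types: float / int
Rule: mixed int/float promotes to float; int/int stays int
Result type: float


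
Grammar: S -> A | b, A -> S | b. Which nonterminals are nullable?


A nonterminal is nullable iff some alternative derives ε (directly, or every symbol in it is nullable)
Nullable: {}


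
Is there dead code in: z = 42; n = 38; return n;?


z is assigned but never read
Dead: 'z = 42'


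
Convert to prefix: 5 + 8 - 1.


left-to-right (same/higher precedence on left): tree is (- (+ 5 8) 1)
Prefix: - + 5 8 1


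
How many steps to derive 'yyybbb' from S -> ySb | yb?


Derivation: S => ySb => yySbb => yyybbb
Steps: 3
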